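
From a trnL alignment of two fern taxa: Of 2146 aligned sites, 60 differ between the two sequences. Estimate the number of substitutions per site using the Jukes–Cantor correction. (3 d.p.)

p = 60/2146 ≈ 0.027959.
d = −(3/4) ln(1 − 4p/3) = −0.75 ln(1 − 0.037279) = −0.75 ln(0.962721)
  = −0.75 × (-0.037992) = 0.028494 substitutions/site.

0.028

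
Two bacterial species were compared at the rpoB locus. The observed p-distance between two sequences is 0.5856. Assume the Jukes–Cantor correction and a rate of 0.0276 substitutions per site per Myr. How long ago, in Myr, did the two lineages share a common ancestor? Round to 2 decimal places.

20.62

d = −(3/4) ln(1 − 4p/3) = −0.75 ln(1 − 0.7808) = −0.75 ln(0.2192)
  = −0.75 × (-1.517771) = 1.138328 substitutions/site.
Under a molecular clock d = 2μt, so t = d/(2μ) = 1.138328 / (2 × 0.0276) = 20.62 Myr.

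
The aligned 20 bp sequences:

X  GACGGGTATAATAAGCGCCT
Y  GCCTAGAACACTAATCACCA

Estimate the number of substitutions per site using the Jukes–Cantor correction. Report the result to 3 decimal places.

The sequences differ at 9 of 20 sites (2, 4, 5, 7, 9, 11, 15, 17, 20), so p = 9/20 = 0.45.
d = −(3/4) ln(1 − 4p/3) = −0.75 ln(1 − 0.6) = −0.75 ln(0.4)
  = −0.75 × (-0.916291) = 0.687218 substitutions/site.

0.687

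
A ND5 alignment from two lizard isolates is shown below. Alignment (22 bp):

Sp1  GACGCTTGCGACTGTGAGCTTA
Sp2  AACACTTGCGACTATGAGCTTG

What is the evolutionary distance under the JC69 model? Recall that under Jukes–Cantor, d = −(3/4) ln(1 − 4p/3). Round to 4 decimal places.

0.2082

The sequences differ at 4 of 22 sites (1, 4, 14, 22), so p = 4/22 ≈ 0.181818.
d = −(3/4) ln(1 − 4p/3) = −0.75 ln(1 − 0.242424) = −0.75 ln(0.757576)
  = −0.75 × (-0.277631) = 0.208223 substitutions/site.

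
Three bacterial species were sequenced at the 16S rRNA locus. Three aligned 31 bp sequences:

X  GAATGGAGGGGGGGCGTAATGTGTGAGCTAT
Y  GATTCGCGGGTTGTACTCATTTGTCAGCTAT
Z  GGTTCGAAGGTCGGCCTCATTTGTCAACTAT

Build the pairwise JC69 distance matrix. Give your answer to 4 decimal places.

X–Y: 11/31 sites differ → p ≈ 0.354839, d = −0.75 ln(1 − 0.473119) = 0.480585 ≈ 0.4806.
X–Z: 11/31 sites differ → p ≈ 0.354839, d = −0.75 ln(1 − 0.473119) = 0.480585 ≈ 0.4806.
Y–Z: 7/31 sites differ → p ≈ 0.225806, d = −0.75 ln(1 − 0.301075) = 0.268659 ≈ 0.2687.

d(X,Y) = 0.4806, d(X,Z) = 0.4806, d(Y,Z) = 0.2687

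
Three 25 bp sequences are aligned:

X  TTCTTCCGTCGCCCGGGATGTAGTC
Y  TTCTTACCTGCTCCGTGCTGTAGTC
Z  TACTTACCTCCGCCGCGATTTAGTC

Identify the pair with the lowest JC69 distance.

X–Y: 7/25 differ, p = 0.280, d = 0.351.
X–Z: 7/25 differ, p = 0.280, d = 0.351.
Y–Z: 6/25 differ, p = 0.240, d = 0.289.
The smallest distance is between Y and Z.

Y and Z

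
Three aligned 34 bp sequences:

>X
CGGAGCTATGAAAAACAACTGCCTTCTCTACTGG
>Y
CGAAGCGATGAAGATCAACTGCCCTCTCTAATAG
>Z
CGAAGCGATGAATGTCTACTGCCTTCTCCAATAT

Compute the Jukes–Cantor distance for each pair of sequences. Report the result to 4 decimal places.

X–Y: 7/34 sites differ → p ≈ 0.205882, d = −0.75 ln(1 − 0.274509) = 0.240680 ≈ 0.2407.
X–Z: 10/34 sites differ → p ≈ 0.294118, d = −0.75 ln(1 − 0.392157) = 0.373379 ≈ 0.3734.
Y–Z: 6/34 sites differ → p ≈ 0.176471, d = −0.75 ln(1 − 0.235295) = 0.201199 ≈ 0.2012.

d(X,Y) = 0.2407, d(X,Z) = 0.3734, d(Y,Z) = 0.2012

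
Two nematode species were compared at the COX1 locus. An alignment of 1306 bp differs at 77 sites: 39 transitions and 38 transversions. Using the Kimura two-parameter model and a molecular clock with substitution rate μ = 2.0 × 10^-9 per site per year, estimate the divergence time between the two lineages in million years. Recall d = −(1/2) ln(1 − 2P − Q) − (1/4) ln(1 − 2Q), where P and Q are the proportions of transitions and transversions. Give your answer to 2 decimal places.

15.37

P = 39/1306 ≈ 0.029862 and Q = 38/1306 ≈ 0.029096.
Under the Kimura two-parameter model, d = −½ ln(1 − 2P − Q) − ¼ ln(1 − 2Q).
1 − 2P − Q = 0.91118, giving −½ ln(0.91118) = 0.046507.
1 − 2Q = 0.941808, giving −¼ ln(0.941808) = 0.014988.
d = 0.046507 + 0.014988 = 0.061495.
Under a molecular clock d = 2μt, so t = d/(2μ) = 0.061495 / (2 × 2.0 × 10^-9) = 15.37 million years.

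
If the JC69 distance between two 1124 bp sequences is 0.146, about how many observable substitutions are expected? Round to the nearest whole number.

149

Invert JC69: p = (3/4)(1 − e^(−4d/3)) = 0.75 × (1 − e^(-0.194667)) = 0.75 × (1 − 0.823109) = 0.132668.
Expected differing sites = pL ≈ 0.132668 × 1124 = 149.118832 ≈ 149.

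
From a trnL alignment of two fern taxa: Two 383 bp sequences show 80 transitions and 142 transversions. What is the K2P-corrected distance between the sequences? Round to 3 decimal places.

P = 80/383 ≈ 0.208877 and Q = 142/383 ≈ 0.370757.
Under the Kimura two-parameter model, d = −½ ln(1 − 2P − Q) − ¼ ln(1 − 2Q).
1 − 2P − Q = 0.211489, giving −½ ln(0.211489) = 0.776791.
1 − 2Q = 0.258486, giving −¼ ln(0.258486) = 0.338228.
d = 0.776791 + 0.338228 = 1.115019.

1.115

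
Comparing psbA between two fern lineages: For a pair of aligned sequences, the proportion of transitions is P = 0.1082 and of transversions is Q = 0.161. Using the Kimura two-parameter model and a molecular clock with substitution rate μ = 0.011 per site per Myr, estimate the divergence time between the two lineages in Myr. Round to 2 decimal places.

15.19

Under the Kimura two-parameter model, d = −½ ln(1 − 2P − Q) − ¼ ln(1 − 2Q).
1 − 2P − Q = 0.6226, giving −½ ln(0.6226) = 0.236926.
1 − 2Q = 0.678, giving −¼ ln(0.678) = 0.097152.
d = 0.236926 + 0.097152 = 0.334078.
Under a molecular clock d = 2μt, so t = d/(2μ) = 0.334078 / (2 × 0.011) = 15.19 Myr.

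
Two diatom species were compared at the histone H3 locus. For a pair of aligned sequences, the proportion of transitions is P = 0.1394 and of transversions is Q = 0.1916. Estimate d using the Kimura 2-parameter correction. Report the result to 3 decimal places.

Under the Kimura two-parameter model, d = −½ ln(1 − 2P − Q) − ¼ ln(1 − 2Q).
1 − 2P − Q = 0.5296, giving −½ ln(0.5296) = 0.317817.
1 − 2Q = 0.6168, giving −¼ ln(0.6168) = 0.120803.
d = 0.317817 + 0.120803 = 0.438620.

0.439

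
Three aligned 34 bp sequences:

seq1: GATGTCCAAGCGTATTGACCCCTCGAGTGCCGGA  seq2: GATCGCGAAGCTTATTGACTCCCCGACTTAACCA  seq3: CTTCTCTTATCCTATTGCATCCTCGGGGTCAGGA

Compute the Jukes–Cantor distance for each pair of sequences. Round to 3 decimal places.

d(seq1,seq2) = 0.477, d(seq1,seq3) = 0.597, d(seq2,seq3) = 0.741

seq1–seq2: 12/34 sites differ → p ≈ 0.352941, d = −0.75 ln(1 − 0.470588) = 0.476991 ≈ 0.477.
seq1–seq3: 14/34 sites differ → p ≈ 0.411765, d = −0.75 ln(1 − 0.54902) = 0.597249 ≈ 0.597.
seq2–seq3: 16/34 sites differ → p ≈ 0.470588, d = −0.75 ln(1 − 0.627451) = 0.740540 ≈ 0.741.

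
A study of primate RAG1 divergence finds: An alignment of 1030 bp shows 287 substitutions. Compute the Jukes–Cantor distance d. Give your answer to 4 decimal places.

p = 287/1030 ≈ 0.278641.
d = −(3/4) ln(1 − 4p/3) = −0.75 ln(1 − 0.371521) = −0.75 ln(0.628479)
  = −0.75 × (-0.464453) = 0.348340 substitutions/site.

0.3483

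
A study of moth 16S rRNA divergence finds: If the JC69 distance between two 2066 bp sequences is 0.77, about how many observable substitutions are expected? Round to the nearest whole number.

Invert JC69: p = (3/4)(1 − e^(−4d/3)) = 0.75 × (1 − e^(-1.026667)) = 0.75 × (1 − 0.358199) = 0.481351.
Expected differing sites = pL ≈ 0.481351 × 2066 = 994.471166 ≈ 994.

994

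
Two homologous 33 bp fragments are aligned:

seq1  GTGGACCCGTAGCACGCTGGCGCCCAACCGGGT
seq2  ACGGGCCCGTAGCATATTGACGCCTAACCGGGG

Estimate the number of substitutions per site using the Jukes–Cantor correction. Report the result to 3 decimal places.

0.339

The sequences differ at 9 of 33 sites (1, 2, 5, 15, 16, 17, 20, 25, 33), so p = 9/33 ≈ 0.272727.
d = −(3/4) ln(1 − 4p/3) = −0.75 ln(1 − 0.363636) = −0.75 ln(0.636364)
  = −0.75 × (-0.451985) = 0.338989 substitutions/site.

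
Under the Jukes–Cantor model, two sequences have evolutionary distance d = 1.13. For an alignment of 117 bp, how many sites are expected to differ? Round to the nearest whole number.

68

Invert JC69: p = (3/4)(1 − e^(−4d/3)) = 0.75 × (1 − e^(-1.506667)) = 0.75 × (1 − 0.221647) = 0.583765.
Expected differing sites = pL ≈ 0.583765 × 117 = 68.300505 ≈ 68.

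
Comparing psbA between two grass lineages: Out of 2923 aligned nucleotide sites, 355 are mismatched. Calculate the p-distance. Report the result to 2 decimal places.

0.12

p = 355/2923 = 0.121450… ≈ 0.12 (to 2 d.p.).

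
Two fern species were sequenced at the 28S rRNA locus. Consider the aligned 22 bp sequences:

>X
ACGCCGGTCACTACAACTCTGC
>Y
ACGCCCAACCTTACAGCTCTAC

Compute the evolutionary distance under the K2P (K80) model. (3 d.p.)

0.426

Of 22 sites, 4 differences are transitions and 3 are transversions, so P = 4/22 ≈ 0.181818 and Q = 3/22 ≈ 0.136364.
Under the Kimura two-parameter model, d = −½ ln(1 − 2P − Q) − ¼ ln(1 − 2Q).
1 − 2P − Q = 0.5, giving −½ ln(0.5) = 0.346574.
1 − 2Q = 0.727272, giving −¼ ln(0.727272) = 0.079614.
d = 0.346574 + 0.079614 = 0.426188.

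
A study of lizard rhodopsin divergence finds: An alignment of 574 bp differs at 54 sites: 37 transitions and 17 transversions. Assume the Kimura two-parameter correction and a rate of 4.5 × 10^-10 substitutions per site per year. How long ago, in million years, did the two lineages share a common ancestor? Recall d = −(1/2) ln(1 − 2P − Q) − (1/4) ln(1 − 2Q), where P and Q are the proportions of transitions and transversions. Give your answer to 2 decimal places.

P = 37/574 ≈ 0.06446 and Q = 17/574 ≈ 0.029617.
Under the Kimura two-parameter model, d = −½ ln(1 − 2P − Q) − ¼ ln(1 − 2Q).
1 − 2P − Q = 0.841463, giving −½ ln(0.841463) = 0.086307.
1 − 2Q = 0.940766, giving −¼ ln(0.940766) = 0.015265.
d = 0.086307 + 0.015265 = 0.101572.
Under a molecular clock d = 2μt, so t = d/(2μ) = 0.101572 / (2 × 4.5 × 10^-10) = 112.86 million years.

112.86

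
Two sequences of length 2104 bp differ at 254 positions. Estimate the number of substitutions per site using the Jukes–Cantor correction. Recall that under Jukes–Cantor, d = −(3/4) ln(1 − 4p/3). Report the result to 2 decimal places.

p = 254/2104 ≈ 0.120722.
d = −(3/4) ln(1 − 4p/3) = −0.75 ln(1 − 0.160963) = −0.75 ln(0.839037)
  = −0.75 × (-0.175500) = 0.131625 substitutions/site.

0.13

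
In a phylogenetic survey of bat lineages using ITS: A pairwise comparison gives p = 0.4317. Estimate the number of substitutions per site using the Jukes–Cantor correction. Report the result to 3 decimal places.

0.643

d = −(3/4) ln(1 − 4p/3) = −0.75 ln(1 − 0.5756) = −0.75 ln(0.4244)
  = −0.75 × (-0.857079) = 0.642809 substitutions/site.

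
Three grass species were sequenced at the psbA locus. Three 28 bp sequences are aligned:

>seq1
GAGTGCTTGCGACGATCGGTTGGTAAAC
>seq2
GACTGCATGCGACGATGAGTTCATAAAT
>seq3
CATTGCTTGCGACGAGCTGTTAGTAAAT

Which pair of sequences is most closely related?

seq1–seq2: 7/28 differ, p = 0.250, d = 0.304.
seq1–seq3: 6/28 differ, p = 0.214, d = 0.252.
seq2–seq3: 8/28 differ, p = 0.286, d = 0.360.
The smallest distance is between seq1 and seq3.

seq1 and seq3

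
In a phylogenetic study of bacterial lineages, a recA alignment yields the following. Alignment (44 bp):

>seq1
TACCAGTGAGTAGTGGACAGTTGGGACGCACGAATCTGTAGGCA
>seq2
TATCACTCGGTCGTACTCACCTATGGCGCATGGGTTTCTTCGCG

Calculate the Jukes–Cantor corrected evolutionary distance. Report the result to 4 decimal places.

0.7587

The sequences differ at 21 of 44 sites, so p = 21/44 ≈ 0.477273.
d = −(3/4) ln(1 − 4p/3) = −0.75 ln(1 − 0.636364) = −0.75 ln(0.363636)
  = −0.75 × (-1.011602) = 0.758702 substitutions/site.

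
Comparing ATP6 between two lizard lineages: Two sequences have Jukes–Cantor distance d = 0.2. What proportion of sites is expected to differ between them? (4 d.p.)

p = (3/4)(1 − e^(−4d/3)) = 0.75 × (1 − e^(-0.266667)) = 0.75 × (1 − 0.765928) = 0.175554.

0.1756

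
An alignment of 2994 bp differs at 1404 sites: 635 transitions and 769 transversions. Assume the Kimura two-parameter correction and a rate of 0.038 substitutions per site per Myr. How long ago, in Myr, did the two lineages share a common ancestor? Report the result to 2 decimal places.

9.89

P = 635/2994 ≈ 0.212091 and Q = 769/2994 ≈ 0.256847.
Under the Kimura two-parameter model, d = −½ ln(1 − 2P − Q) − ¼ ln(1 − 2Q).
1 − 2P − Q = 0.318971, giving −½ ln(0.318971) = 0.571328.
1 − 2Q = 0.486306, giving −¼ ln(0.486306) = 0.180229.
d = 0.571328 + 0.180229 = 0.751557.
Under a molecular clock d = 2μt, so t = d/(2μ) = 0.751557 / (2 × 0.038) = 9.89 Myr.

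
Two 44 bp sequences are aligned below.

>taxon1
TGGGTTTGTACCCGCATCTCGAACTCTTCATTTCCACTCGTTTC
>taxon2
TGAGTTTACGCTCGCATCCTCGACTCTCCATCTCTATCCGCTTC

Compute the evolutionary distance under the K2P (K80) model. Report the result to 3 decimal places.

Of 44 sites, 14 differences are transitions and 1 are transversions, so P = 14/44 ≈ 0.318182 and Q = 1/44 ≈ 0.022727.
Under the Kimura two-parameter model, d = −½ ln(1 − 2P − Q) − ¼ ln(1 − 2Q).
1 − 2P − Q = 0.340909, giving −½ ln(0.340909) = 0.538070.
1 − 2Q = 0.954546, giving −¼ ln(0.954546) = 0.011630.
d = 0.538070 + 0.011630 = 0.549700.

0.550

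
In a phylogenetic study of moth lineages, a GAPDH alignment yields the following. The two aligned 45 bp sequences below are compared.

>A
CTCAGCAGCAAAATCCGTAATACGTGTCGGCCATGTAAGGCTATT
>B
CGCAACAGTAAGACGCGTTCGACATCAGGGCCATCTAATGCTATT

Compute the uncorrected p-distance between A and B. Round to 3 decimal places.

0.333

The sequences differ at 15 of 45 positions.
p = 15/45 = 0.333333… ≈ 0.333 (to 3 d.p.).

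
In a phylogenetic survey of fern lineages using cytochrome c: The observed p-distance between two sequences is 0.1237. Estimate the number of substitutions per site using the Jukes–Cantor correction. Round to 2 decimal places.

d = −(3/4) ln(1 − 4p/3) = −0.75 ln(1 − 0.164933) = −0.75 ln(0.835067)
  = −0.75 × (-0.180243) = 0.135182 substitutions/site.

0.14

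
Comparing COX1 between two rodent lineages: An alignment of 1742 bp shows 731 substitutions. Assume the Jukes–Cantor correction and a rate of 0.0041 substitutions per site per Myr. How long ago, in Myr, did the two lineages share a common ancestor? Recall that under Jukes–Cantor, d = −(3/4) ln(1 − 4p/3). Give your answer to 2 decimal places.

p = 731/1742 ≈ 0.419633.
d = −(3/4) ln(1 − 4p/3) = −0.75 ln(1 − 0.559511) = −0.75 ln(0.440489)
  = −0.75 × (-0.819870) = 0.614903 substitutions/site.
Under a molecular clock d = 2μt, so t = d/(2μ) = 0.614903 / (2 × 0.0041) = 74.99 Myr.

74.99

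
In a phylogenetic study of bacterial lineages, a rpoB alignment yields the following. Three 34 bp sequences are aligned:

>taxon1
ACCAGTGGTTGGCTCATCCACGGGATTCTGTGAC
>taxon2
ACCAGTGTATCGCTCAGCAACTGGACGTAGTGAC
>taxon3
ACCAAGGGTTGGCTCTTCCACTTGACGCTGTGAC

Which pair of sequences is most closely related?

taxon1 and taxon3

taxon1–taxon2: 10/34 differ, p = 0.294, d = 0.373.
taxon1–taxon3: 7/34 differ, p = 0.206, d = 0.241.
taxon2–taxon3: 11/34 differ, p = 0.324, d = 0.423.
The smallest distance is between taxon1 and taxon3.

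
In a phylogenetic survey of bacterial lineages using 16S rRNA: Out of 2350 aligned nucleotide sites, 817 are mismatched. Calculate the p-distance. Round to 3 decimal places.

0.348

p = 817/2350 = 0.347659… ≈ 0.348 (to 3 d.p.).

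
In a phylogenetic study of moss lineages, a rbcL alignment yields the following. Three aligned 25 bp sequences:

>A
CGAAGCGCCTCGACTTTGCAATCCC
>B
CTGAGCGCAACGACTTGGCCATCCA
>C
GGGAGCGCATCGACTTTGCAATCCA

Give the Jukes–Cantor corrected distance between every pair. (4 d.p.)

A–B: 7/25 sites differ → p = 0.28, d = −0.75 ln(1 − 0.373333) = 0.350505 ≈ 0.3505.
A–C: 4/25 sites differ → p = 0.16, d = −0.75 ln(1 − 0.213333) = 0.179963 ≈ 0.1800.
B–C: 5/25 sites differ → p = 0.2, d = −0.75 ln(1 − 0.266667) = 0.232617 ≈ 0.2326.

d(A,B) = 0.3505, d(A,C) = 0.1800, d(B,C) = 0.2326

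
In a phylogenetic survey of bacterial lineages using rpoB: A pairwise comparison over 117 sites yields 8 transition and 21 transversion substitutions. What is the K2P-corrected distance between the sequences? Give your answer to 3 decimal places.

0.301

P = 8/117 ≈ 0.068376 and Q = 21/117 ≈ 0.179487.
Under the Kimura two-parameter model, d = −½ ln(1 − 2P − Q) − ¼ ln(1 − 2Q).
1 − 2P − Q = 0.683761, giving −½ ln(0.683761) = 0.190073.
1 − 2Q = 0.641026, giving −¼ ln(0.641026) = 0.111171.
d = 0.190073 + 0.111171 = 0.301244.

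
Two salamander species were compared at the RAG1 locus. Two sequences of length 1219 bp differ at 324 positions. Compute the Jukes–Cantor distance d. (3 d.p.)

p = 324/1219 ≈ 0.265792.
d = −(3/4) ln(1 − 4p/3) = −0.75 ln(1 − 0.354389) = −0.75 ln(0.645611)
  = −0.75 × (-0.437558) = 0.328169 substitutions/site.

0.328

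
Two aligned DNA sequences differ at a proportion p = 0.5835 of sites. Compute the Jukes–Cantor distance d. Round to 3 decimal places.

d = −(3/4) ln(1 − 4p/3) = −0.75 ln(1 − 0.778) = −0.75 ln(0.222)
  = −0.75 × (-1.505078) = 1.128809 substitutions/site.

1.129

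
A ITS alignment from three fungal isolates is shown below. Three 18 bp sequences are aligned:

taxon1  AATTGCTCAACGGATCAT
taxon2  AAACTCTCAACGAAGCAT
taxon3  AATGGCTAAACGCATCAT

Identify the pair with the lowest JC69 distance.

taxon1 and taxon3

taxon1–taxon2: 5/18 differ, p = 0.278, d = 0.347.
taxon1–taxon3: 3/18 differ, p = 0.167, d = 0.188.
taxon2–taxon3: 6/18 differ, p = 0.333, d = 0.441.
The smallest distance is between taxon1 and taxon3.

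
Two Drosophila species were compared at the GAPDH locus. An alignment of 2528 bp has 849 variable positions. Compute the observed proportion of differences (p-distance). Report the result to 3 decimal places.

p = 849/2528 = 0.335838… ≈ 0.336 (to 3 d.p.).

0.336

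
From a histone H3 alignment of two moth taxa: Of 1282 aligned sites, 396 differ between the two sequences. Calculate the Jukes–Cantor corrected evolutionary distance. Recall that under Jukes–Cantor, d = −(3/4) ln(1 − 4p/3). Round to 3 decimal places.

p = 396/1282 ≈ 0.308892.
d = −(3/4) ln(1 − 4p/3) = −0.75 ln(1 − 0.411856) = −0.75 ln(0.588144)
  = −0.75 × (-0.530783) = 0.398087 substitutions/site.

0.398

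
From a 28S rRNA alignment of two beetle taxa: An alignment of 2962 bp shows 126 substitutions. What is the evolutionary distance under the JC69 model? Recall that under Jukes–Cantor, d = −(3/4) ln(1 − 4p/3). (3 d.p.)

p = 126/2962 ≈ 0.042539.
d = −(3/4) ln(1 − 4p/3) = −0.75 ln(1 − 0.056719) = −0.75 ln(0.943281)
  = −0.75 × (-0.058391) = 0.043793 substitutions/site.

0.044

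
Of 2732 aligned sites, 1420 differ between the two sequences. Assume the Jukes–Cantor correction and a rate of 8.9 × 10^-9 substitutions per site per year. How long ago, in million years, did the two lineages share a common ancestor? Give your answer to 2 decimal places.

49.76

p = 1420/2732 ≈ 0.519766.
d = −(3/4) ln(1 − 4p/3) = −0.75 ln(1 − 0.693021) = −0.75 ln(0.306979)
  = −0.75 × (-1.180976) = 0.885732 substitutions/site.
Under a molecular clock d = 2μt, so t = d/(2μ) = 0.885732 / (2 × 8.9 × 10^-9) = 49.76 million years.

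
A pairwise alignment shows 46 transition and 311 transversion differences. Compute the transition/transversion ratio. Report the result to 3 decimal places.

R = 46/311 = 0.147909… ≈ 0.148 (to 3 d.p.).

0.148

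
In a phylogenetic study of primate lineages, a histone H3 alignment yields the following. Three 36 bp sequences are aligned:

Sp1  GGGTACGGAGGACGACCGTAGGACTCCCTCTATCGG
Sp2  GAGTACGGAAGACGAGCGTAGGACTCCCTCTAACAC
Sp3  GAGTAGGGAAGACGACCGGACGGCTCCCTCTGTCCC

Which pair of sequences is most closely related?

Sp1 and Sp2

Sp1–Sp2: 6/36 differ, p = 0.167, d = 0.188.
Sp1–Sp3: 9/36 differ, p = 0.250, d = 0.304.
Sp2–Sp3: 8/36 differ, p = 0.222, d = 0.264.
The smallest distance is between Sp1 and Sp2.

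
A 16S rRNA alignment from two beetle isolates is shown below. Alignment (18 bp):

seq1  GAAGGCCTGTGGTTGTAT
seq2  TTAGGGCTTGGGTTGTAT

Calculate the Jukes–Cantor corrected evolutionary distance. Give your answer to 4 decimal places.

The sequences differ at 5 of 18 sites (1, 2, 6, 9, 10), so p = 5/18 ≈ 0.277778.
d = −(3/4) ln(1 − 4p/3) = −0.75 ln(1 − 0.370371) = −0.75 ln(0.629629)
  = −0.75 × (-0.462625) = 0.346969 substitutions/site.

0.3470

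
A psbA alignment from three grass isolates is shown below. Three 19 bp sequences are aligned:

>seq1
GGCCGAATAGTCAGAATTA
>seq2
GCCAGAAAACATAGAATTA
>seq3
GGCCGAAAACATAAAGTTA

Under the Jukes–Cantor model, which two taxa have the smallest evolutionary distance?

seq1–seq2: 6/19 differ, p = 0.316, d = 0.410.
seq1–seq3: 6/19 differ, p = 0.316, d = 0.410.
seq2–seq3: 4/19 differ, p = 0.211, d = 0.247.
The smallest distance is between seq2 and seq3.

seq2 and seq3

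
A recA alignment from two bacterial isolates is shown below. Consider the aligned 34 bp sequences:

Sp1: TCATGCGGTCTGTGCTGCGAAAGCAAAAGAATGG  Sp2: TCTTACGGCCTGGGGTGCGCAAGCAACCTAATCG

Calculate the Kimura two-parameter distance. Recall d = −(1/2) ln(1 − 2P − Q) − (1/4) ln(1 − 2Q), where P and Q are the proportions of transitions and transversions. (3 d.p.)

Of 34 sites, 2 differences are transitions and 8 are transversions, so P = 2/34 ≈ 0.058824 and Q = 8/34 ≈ 0.235294.
Under the Kimura two-parameter model, d = −½ ln(1 − 2P − Q) − ¼ ln(1 − 2Q).
1 − 2P − Q = 0.647058, giving −½ ln(0.647058) = 0.217660.
1 − 2Q = 0.529412, giving −¼ ln(0.529412) = 0.158997.
d = 0.217660 + 0.158997 = 0.376657.

0.377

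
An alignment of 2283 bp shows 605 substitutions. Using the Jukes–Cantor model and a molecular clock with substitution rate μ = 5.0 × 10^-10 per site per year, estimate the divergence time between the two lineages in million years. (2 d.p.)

326.95

p = 605/2283 ≈ 0.265002.
d = −(3/4) ln(1 − 4p/3) = −0.75 ln(1 − 0.353336) = −0.75 ln(0.646664)
  = −0.75 × (-0.435928) = 0.326946 substitutions/site.
Under a molecular clock d = 2μt, so t = d/(2μ) = 0.326946 / (2 × 5.0 × 10^-10) = 326.95 million years.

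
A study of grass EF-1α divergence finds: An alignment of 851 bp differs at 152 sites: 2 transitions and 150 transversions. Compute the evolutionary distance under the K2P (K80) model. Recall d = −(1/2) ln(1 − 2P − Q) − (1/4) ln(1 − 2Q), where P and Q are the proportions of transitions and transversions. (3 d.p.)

0.208

P = 2/851 ≈ 0.00235 and Q = 150/851 ≈ 0.176263.
Under the Kimura two-parameter model, d = −½ ln(1 − 2P − Q) − ¼ ln(1 − 2Q).
1 − 2P − Q = 0.819037, giving −½ ln(0.819037) = 0.099813.
1 − 2Q = 0.647474, giving −¼ ln(0.647474) = 0.108669.
d = 0.099813 + 0.108669 = 0.208482.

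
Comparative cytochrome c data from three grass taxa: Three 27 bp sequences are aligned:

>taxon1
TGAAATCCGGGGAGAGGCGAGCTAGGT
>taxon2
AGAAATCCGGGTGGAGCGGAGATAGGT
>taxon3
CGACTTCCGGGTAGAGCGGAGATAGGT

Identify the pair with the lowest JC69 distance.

taxon2 and taxon3

taxon1–taxon2: 6/27 differ, p = 0.222, d = 0.264.
taxon1–taxon3: 7/27 differ, p = 0.259, d = 0.318.
taxon2–taxon3: 4/27 differ, p = 0.148, d = 0.165.
The smallest distance is between taxon2 and taxon3.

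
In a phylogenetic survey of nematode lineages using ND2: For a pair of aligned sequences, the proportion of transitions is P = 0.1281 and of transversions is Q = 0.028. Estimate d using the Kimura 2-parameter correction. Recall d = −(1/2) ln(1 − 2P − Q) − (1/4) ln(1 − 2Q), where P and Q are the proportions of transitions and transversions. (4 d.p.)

0.1816

Under the Kimura two-parameter model, d = −½ ln(1 − 2P − Q) − ¼ ln(1 − 2Q).
1 − 2P − Q = 0.7158, giving −½ ln(0.7158) = 0.167177.
1 − 2Q = 0.944, giving −¼ ln(0.944) = 0.014407.
d = 0.167177 + 0.014407 = 0.181584.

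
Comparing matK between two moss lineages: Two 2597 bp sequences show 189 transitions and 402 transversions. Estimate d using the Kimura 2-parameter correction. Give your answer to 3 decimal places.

0.271

P = 189/2597 ≈ 0.072776 and Q = 402/2597 ≈ 0.154794.
Under the Kimura two-parameter model, d = −½ ln(1 − 2P − Q) − ¼ ln(1 − 2Q).
1 − 2P − Q = 0.699654, giving −½ ln(0.699654) = 0.178585.
1 − 2Q = 0.690412, giving −¼ ln(0.690412) = 0.092617.
d = 0.178585 + 0.092617 = 0.271202.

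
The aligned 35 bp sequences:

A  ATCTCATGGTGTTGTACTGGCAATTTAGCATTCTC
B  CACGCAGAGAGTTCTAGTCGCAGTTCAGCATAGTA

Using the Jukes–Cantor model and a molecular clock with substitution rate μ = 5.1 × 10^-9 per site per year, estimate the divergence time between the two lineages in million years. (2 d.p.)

The sequences differ at 14 of 35 sites, so p = 14/35 = 0.4.
d = −(3/4) ln(1 − 4p/3) = −0.75 ln(1 − 0.533333) = −0.75 ln(0.466667)
  = −0.75 × (-0.762139) = 0.571604 substitutions/site.
Under a molecular clock d = 2μt, so t = d/(2μ) = 0.571604 / (2 × 5.1 × 10^-9) = 56.04 million years.

56.04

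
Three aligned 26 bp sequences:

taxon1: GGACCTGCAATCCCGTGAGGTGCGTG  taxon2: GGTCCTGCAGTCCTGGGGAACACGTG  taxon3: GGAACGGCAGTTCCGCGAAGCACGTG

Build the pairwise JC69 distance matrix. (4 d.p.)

d(taxon1,taxon2) = 0.4643, d(taxon1,taxon3) = 0.3961, d(taxon2,taxon3) = 0.3961

taxon1–taxon2: 9/26 sites differ → p ≈ 0.346154, d = −0.75 ln(1 − 0.461539) = 0.464280 ≈ 0.4643.
taxon1–taxon3: 8/26 sites differ → p ≈ 0.307692, d = −0.75 ln(1 − 0.410256) = 0.396050 ≈ 0.3961.
taxon2–taxon3: 8/26 sites differ → p ≈ 0.307692, d = −0.75 ln(1 − 0.410256) = 0.396050 ≈ 0.3961.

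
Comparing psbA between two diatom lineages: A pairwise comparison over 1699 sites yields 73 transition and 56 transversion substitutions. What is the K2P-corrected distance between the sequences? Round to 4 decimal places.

P = 73/1699 ≈ 0.042966 and Q = 56/1699 ≈ 0.032961.
Under the Kimura two-parameter model, d = −½ ln(1 − 2P − Q) − ¼ ln(1 − 2Q).
1 − 2P − Q = 0.881107, giving −½ ln(0.881107) = 0.063288.
1 − 2Q = 0.934078, giving −¼ ln(0.934078) = 0.017049.
d = 0.063288 + 0.017049 = 0.080337.

0.0803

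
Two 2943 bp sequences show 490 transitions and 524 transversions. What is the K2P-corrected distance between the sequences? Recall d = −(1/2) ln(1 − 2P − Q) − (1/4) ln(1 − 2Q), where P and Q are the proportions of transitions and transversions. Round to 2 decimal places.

0.47

P = 490/2943 ≈ 0.166497 and Q = 524/2943 ≈ 0.17805.
Under the Kimura two-parameter model, d = −½ ln(1 − 2P − Q) − ¼ ln(1 − 2Q).
1 − 2P − Q = 0.488956, giving −½ ln(0.488956) = 0.357741.
1 − 2Q = 0.6439, giving −¼ ln(0.6439) = 0.110053.
d = 0.357741 + 0.110053 = 0.467794.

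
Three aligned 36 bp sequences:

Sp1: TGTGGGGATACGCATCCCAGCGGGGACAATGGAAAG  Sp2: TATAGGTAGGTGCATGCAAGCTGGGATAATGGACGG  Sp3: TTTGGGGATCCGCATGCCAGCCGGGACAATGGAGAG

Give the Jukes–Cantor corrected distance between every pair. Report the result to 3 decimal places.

Sp1–Sp2: 12/36 sites differ → p ≈ 0.333333, d = −0.75 ln(1 − 0.444444) = 0.440839 ≈ 0.441.
Sp1–Sp3: 5/36 sites differ → p ≈ 0.138889, d = −0.75 ln(1 − 0.185185) = 0.153596 ≈ 0.154.
Sp2–Sp3: 11/36 sites differ → p ≈ 0.305556, d = −0.75 ln(1 − 0.407408) = 0.392437 ≈ 0.392.

d(Sp1,Sp2) = 0.441, d(Sp1,Sp3) = 0.154, d(Sp2,Sp3) = 0.392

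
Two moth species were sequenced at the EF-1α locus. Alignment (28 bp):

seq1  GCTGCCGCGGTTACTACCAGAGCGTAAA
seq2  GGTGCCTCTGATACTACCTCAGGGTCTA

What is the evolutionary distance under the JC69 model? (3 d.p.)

0.420

The sequences differ at 9 of 28 sites (2, 7, 9, 11, 19, 20, 23, 26, 27), so p = 9/28 ≈ 0.321429.
d = −(3/4) ln(1 − 4p/3) = −0.75 ln(1 − 0.428572) = −0.75 ln(0.571428)
  = −0.75 × (-0.559617) = 0.419713 substitutions/site.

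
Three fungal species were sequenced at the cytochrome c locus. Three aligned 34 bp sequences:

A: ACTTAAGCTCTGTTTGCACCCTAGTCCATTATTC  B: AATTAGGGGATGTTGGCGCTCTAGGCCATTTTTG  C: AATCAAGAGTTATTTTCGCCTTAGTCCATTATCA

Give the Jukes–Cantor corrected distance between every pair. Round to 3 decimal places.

d(A,B) = 0.423, d(A,C) = 0.423, d(B,C) = 0.535

A–B: 11/34 sites differ → p ≈ 0.323529, d = −0.75 ln(1 − 0.431372) = 0.423397 ≈ 0.423.
A–C: 11/34 sites differ → p ≈ 0.323529, d = −0.75 ln(1 − 0.431372) = 0.423397 ≈ 0.423.
B–C: 13/34 sites differ → p ≈ 0.382353, d = −0.75 ln(1 − 0.509804) = 0.534712 ≈ 0.535.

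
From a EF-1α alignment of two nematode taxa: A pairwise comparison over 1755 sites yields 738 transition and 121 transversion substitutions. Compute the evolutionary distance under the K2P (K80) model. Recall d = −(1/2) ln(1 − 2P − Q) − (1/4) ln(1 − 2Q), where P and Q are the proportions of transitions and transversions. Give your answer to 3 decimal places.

P = 738/1755 ≈ 0.420513 and Q = 121/1755 ≈ 0.068946.
Under the Kimura two-parameter model, d = −½ ln(1 − 2P − Q) − ¼ ln(1 − 2Q).
1 − 2P − Q = 0.090028, giving −½ ln(0.090028) = 1.203817.
1 − 2Q = 0.862108, giving −¼ ln(0.862108) = 0.037094.
d = 1.203817 + 0.037094 = 1.240911.

1.241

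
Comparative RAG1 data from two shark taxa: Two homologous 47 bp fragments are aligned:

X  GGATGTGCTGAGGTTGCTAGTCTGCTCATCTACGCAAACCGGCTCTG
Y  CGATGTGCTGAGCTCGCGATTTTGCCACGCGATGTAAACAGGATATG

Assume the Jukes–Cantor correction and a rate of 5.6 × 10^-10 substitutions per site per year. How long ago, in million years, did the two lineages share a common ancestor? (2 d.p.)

405.10

The sequences differ at 16 of 47 sites, so p = 16/47 ≈ 0.340426.
d = −(3/4) ln(1 − 4p/3) = −0.75 ln(1 − 0.453901) = −0.75 ln(0.546099)
  = −0.75 × (-0.604955) = 0.453716 substitutions/site.
Under a molecular clock d = 2μt, so t = d/(2μ) = 0.453716 / (2 × 5.6 × 10^-10) = 405.10 million years.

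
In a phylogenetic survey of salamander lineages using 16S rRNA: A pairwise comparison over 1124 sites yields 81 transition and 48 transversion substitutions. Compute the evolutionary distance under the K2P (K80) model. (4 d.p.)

0.1257

P = 81/1124 ≈ 0.072064 and Q = 48/1124 ≈ 0.042705.
Under the Kimura two-parameter model, d = −½ ln(1 − 2P − Q) − ¼ ln(1 − 2Q).
1 − 2P − Q = 0.813167, giving −½ ln(0.813167) = 0.103409.
1 − 2Q = 0.91459, giving −¼ ln(0.91459) = 0.022320.
d = 0.103409 + 0.022320 = 0.125729.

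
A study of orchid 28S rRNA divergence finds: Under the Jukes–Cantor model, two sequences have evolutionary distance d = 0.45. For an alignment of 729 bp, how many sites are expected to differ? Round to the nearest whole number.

247

Invert JC69: p = (3/4)(1 − e^(−4d/3)) = 0.75 × (1 − e^(-0.6)) = 0.75 × (1 − 0.548812) = 0.338391.
Expected differing sites = pL ≈ 0.338391 × 729 = 246.687039 ≈ 247.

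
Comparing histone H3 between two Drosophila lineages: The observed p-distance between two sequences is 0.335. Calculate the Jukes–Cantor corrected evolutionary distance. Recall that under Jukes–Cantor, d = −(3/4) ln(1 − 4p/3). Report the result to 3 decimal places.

d = −(3/4) ln(1 − 4p/3) = −0.75 ln(1 − 0.446667) = −0.75 ln(0.553333)
  = −0.75 × (-0.591795) = 0.443846 substitutions/site.

0.444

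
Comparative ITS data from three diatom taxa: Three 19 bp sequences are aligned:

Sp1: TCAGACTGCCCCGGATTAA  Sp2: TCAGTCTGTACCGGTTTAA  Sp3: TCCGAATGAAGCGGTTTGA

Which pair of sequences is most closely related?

Sp1–Sp2: 4/19 differ, p = 0.211, d = 0.247.
Sp1–Sp3: 7/19 differ, p = 0.368, d = 0.507.
Sp2–Sp3: 6/19 differ, p = 0.316, d = 0.410.
The smallest distance is between Sp1 and Sp2.

Sp1 and Sp2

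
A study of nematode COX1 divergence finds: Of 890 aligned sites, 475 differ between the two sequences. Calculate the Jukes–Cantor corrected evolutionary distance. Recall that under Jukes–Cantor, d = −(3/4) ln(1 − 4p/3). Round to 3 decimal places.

p = 475/890 ≈ 0.533708.
d = −(3/4) ln(1 − 4p/3) = −0.75 ln(1 − 0.711611) = −0.75 ln(0.288389)
  = −0.75 × (-1.243445) = 0.932584 substitutions/site.

0.933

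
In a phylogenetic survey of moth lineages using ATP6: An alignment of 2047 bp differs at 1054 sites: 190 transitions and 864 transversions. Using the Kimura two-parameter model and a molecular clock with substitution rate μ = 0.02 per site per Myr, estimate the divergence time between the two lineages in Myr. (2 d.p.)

P = 190/2047 ≈ 0.092819 and Q = 864/2047 ≈ 0.422081.
Under the Kimura two-parameter model, d = −½ ln(1 − 2P − Q) − ¼ ln(1 − 2Q).
1 − 2P − Q = 0.392281, giving −½ ln(0.392281) = 0.467888.
1 − 2Q = 0.155838, giving −¼ ln(0.155838) = 0.464735.
d = 0.467888 + 0.464735 = 0.932623.
Under a molecular clock d = 2μt, so t = d/(2μ) = 0.932623 / (2 × 0.02) = 23.32 Myr.

23.32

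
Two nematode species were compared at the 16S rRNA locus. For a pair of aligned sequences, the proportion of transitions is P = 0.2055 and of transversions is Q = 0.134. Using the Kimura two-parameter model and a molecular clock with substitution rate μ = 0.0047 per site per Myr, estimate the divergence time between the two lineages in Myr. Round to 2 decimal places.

50.18

Under the Kimura two-parameter model, d = −½ ln(1 − 2P − Q) − ¼ ln(1 − 2Q).
1 − 2P − Q = 0.455, giving −½ ln(0.455) = 0.393729.
1 − 2Q = 0.732, giving −¼ ln(0.732) = 0.077994.
d = 0.393729 + 0.077994 = 0.471723.
Under a molecular clock d = 2μt, so t = d/(2μ) = 0.471723 / (2 × 0.0047) = 50.18 Myr.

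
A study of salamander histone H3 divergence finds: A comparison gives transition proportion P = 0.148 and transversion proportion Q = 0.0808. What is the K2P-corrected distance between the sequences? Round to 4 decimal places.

0.2805

Under the Kimura two-parameter model, d = −½ ln(1 − 2P − Q) − ¼ ln(1 − 2Q).
1 − 2P − Q = 0.6232, giving −½ ln(0.6232) = 0.236444.
1 − 2Q = 0.8384, giving −¼ ln(0.8384) = 0.044065.
d = 0.236444 + 0.044065 = 0.280509.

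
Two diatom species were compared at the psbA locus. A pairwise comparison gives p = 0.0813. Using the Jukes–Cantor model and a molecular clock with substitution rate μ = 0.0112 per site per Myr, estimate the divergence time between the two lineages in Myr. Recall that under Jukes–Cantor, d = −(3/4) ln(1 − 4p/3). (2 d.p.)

d = −(3/4) ln(1 − 4p/3) = −0.75 ln(1 − 0.1084) = −0.75 ln(0.8916)
  = −0.75 × (-0.114738) = 0.086054 substitutions/site.
Under a molecular clock d = 2μt, so t = d/(2μ) = 0.086054 / (2 × 0.0112) = 3.84 Myr.

3.84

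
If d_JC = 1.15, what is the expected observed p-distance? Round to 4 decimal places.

p = (3/4)(1 − e^(−4d/3)) = 0.75 × (1 − e^(-1.533333)) = 0.75 × (1 − 0.215815) = 0.588139.

0.5881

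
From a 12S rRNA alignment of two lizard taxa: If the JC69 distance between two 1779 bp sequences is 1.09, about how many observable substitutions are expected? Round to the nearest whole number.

Invert JC69: p = (3/4)(1 − e^(−4d/3)) = 0.75 × (1 − e^(-1.453333)) = 0.75 × (1 − 0.233790) = 0.574658.
Expected differing sites = pL ≈ 0.574658 × 1779 = 1022.316582 ≈ 1022.

1022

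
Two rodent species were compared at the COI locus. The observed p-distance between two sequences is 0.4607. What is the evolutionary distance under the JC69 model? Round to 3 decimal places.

0.714

d = −(3/4) ln(1 − 4p/3) = −0.75 ln(1 − 0.614267) = −0.75 ln(0.385733)
  = −0.75 × (-0.952610) = 0.714458 substitutions/site.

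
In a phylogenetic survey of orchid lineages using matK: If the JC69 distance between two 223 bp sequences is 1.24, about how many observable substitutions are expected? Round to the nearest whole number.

Invert JC69: p = (3/4)(1 − e^(−4d/3)) = 0.75 × (1 − e^(-1.653333)) = 0.75 × (1 − 0.191411) = 0.606442.
Expected differing sites = pL ≈ 0.606442 × 223 = 135.236566 ≈ 135.

135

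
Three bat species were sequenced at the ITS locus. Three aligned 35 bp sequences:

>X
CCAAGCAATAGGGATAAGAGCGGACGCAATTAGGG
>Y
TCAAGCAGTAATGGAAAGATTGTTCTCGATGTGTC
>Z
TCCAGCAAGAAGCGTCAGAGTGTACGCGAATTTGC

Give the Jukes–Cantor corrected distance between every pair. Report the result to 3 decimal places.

d(X,Y) = 0.705, d(X,Z) = 0.572, d(Y,Z) = 0.572

X–Y: 16/35 sites differ → p ≈ 0.457143, d = −0.75 ln(1 − 0.609524) = 0.705292 ≈ 0.705.
X–Z: 14/35 sites differ → p = 0.4, d = −0.75 ln(1 − 0.533333) = 0.571605 ≈ 0.572.
Y–Z: 14/35 sites differ → p = 0.4, d = −0.75 ln(1 − 0.533333) = 0.571605 ≈ 0.572.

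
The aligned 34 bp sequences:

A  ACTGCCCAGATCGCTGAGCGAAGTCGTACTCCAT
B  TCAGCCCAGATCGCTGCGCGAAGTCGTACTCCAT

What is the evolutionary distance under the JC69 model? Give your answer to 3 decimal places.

The sequences differ at 3 of 34 sites (1, 3, 17), so p = 3/34 ≈ 0.088235.
d = −(3/4) ln(1 − 4p/3) = −0.75 ln(1 − 0.117647) = −0.75 ln(0.882353)
  = −0.75 × (-0.125163) = 0.093872 substitutions/site.

0.094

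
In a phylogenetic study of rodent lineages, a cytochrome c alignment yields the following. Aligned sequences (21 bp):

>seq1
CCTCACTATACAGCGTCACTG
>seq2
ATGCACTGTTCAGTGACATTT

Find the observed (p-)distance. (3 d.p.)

The sequences differ at 9 of 21 positions (sites 1, 2, 3, 8, 10, 14, 16, 19, 21).
p = 9/21 = 0.428571… ≈ 0.429 (to 3 d.p.).

0.429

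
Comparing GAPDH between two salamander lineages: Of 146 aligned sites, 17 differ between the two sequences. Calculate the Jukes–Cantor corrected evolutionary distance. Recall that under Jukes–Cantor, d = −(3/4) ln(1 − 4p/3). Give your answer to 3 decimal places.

p = 17/146 ≈ 0.116438.
d = −(3/4) ln(1 − 4p/3) = −0.75 ln(1 − 0.155251) = −0.75 ln(0.844749)
  = −0.75 × (-0.168716) = 0.126537 substitutions/site.

0.127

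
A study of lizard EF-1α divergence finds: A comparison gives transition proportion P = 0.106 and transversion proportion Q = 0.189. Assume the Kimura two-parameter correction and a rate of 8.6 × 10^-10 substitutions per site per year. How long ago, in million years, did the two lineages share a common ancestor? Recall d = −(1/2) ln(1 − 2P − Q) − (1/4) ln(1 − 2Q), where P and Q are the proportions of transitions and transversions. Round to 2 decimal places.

217.99

Under the Kimura two-parameter model, d = −½ ln(1 − 2P − Q) − ¼ ln(1 − 2Q).
1 − 2P − Q = 0.599, giving −½ ln(0.599) = 0.256247.
1 − 2Q = 0.622, giving −¼ ln(0.622) = 0.118704.
d = 0.256247 + 0.118704 = 0.374951.
Under a molecular clock d = 2μt, so t = d/(2μ) = 0.374951 / (2 × 8.6 × 10^-10) = 217.99 million years.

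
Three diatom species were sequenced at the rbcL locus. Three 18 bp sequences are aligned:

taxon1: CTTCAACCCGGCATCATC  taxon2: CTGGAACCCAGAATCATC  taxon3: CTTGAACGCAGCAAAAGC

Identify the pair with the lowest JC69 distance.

taxon1–taxon2: 4/18 differ, p = 0.222, d = 0.264.
taxon1–taxon3: 6/18 differ, p = 0.333, d = 0.441.
taxon2–taxon3: 6/18 differ, p = 0.333, d = 0.441.
The smallest distance is between taxon1 and taxon2.

taxon1 and taxon2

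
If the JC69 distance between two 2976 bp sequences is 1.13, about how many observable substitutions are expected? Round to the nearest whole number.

1737

Invert JC69: p = (3/4)(1 − e^(−4d/3)) = 0.75 × (1 − e^(-1.506667)) = 0.75 × (1 − 0.221647) = 0.583765.
Expected differing sites = pL ≈ 0.583765 × 2976 = 1737.28464 ≈ 1737.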